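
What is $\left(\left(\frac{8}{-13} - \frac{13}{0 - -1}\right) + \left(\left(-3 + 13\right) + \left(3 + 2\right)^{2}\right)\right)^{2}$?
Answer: $\frac{77284}{169} \approx 457.3$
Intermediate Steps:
$\left(\left(\frac{8}{-13} - \frac{13}{0 - -1}\right) + \left(\left(-3 + 13\right) + \left(3 + 2\right)^{2}\right)\right)^{2} = \left(\left(8 \left(- \frac{1}{13}\right) - \frac{13}{0 + 1}\right) + \left(10 + 5^{2}\right)\right)^{2} = \left(\left(- \frac{8}{13} - \frac{13}{1}\right) + \left(10 + 25\right)\right)^{2} = \left(\left(- \frac{8}{13} - 13\right) + 35\right)^{2} = \left(- \frac{177}{13} + 35\right)^{2} = \left(\frac{278}{13}\right)^{2} = \frac{77284}{169}$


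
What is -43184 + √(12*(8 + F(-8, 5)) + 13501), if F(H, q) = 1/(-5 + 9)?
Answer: -43184 + 20*√34 ≈ -43067.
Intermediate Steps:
F(H, q) = ¼ (F(H, q) = 1/4 = ¼)
-43184 + √(12*(8 + F(-8, 5)) + 13501) = -43184 + √(12*(8 + ¼) + 13501) = -43184 + √(12*(33/4) + 13501) = -43184 + √(99 + 13501) = -43184 + √13600 = -43184 + 20*√34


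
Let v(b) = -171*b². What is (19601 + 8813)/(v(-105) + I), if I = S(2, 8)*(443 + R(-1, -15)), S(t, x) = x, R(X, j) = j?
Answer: -28414/1881851 ≈ -0.015099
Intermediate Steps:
I = 3424 (I = 8*(443 - 15) = 8*428 = 3424)
(19601 + 8813)/(v(-105) + I) = (19601 + 8813)/(-171*(-105)² + 3424) = 28414/(-171*11025 + 3424) = 28414/(-1885275 + 3424) = 28414/(-1881851) = 28414*(-1/1881851) = -28414/1881851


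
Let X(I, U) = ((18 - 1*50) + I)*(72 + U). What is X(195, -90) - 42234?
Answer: -45168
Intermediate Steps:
X(I, U) = (-32 + I)*(72 + U) (X(I, U) = ((18 - 50) + I)*(72 + U) = (-32 + I)*(72 + U))
X(195, -90) - 42234 = (-2304 - 32*(-90) + 72*195 + 195*(-90)) - 42234 = (-2304 + 2880 + 14040 - 17550) - 42234 = -2934 - 42234 = -45168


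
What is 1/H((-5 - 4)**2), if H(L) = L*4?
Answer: 1/324 ≈ 0.0030864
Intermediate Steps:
H(L) = 4*L
1/H((-5 - 4)**2) = 1/(4*(-5 - 4)**2) = 1/(4*(-9)**2) = 1/(4*81) = 1/324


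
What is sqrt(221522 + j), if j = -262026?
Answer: 2*I*sqrt(10126) ≈ 201.26*I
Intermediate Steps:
sqrt(221522 + j) = sqrt(221522 - 262026) = sqrt(-40504) = 2*I*sqrt(10126)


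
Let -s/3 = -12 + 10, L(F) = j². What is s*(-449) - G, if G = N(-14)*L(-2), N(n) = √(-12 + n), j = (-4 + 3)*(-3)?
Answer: -2694 - 9*I*√26 ≈ -2694.0 - 45.891*I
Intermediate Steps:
j = 3 (j = -1*(-3) = 3)
L(F) = 9 (L(F) = 3² = 9)
s = 6 (s = -3*(-12 + 10) = -3*(-2) = 6)
G = 9*I*√26 (G = √(-12 - 14)*9 = √(-26)*9 = (I*√26)*9 = 9*I*√26 ≈ 45.891*I)
s*(-449) - G = 6*(-449) - 9*I*√26 = -2694 - 9*I*√26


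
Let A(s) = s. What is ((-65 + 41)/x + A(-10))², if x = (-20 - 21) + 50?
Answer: 1444/9 ≈ 160.44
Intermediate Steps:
x = 9 (x = -41 + 50 = 9)
((-65 + 41)/x + A(-10))² = ((-65 + 41)/9 - 10)² = (-24*⅑ - 10)² = (-8/3 - 10)² = (-38/3)² = 1444/9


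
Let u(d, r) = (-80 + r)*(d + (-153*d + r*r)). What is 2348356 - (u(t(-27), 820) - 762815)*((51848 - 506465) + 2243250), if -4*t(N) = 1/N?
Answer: -2665843777048807/3 ≈ -8.8861e+14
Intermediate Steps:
t(N) = -1/(4*N)
u(d, r) = (-80 + r)*(r² - 152*d) (u(d, r) = (-80 + r)*(d + (-153*d + r²)) = (-80 + r)*(d + (r² - 153*d)) = (-80 + r)*(r² - 152*d))
2348356 - (u(t(-27), 820) - 762815)*((51848 - 506465) + 2243250) = 2348356 - ((820³ - 80*820² + 12160*(-¼/(-27)) - 152*(-¼/(-27))*820) - 762815)*((51848 - 506465) + 2243250) = 2348356 - ((551368000 - 80*672400 + 12160*(-¼*(-1/27)) - 152*(-¼*(-1/27))*820) - 762815)*(-454617 + 2243250) = 2348356 - ((551368000 - 53792000 + 12160*(1/108) - 152*1/108*820) - 762815)*1788633 = 2348356 - ((551368000 - 53792000 + 3040/27 - 31160/27) - 762815)*1788633 = 2348356 - (13434523880/27 - 762815)*1788633 = 2348356 - 13413927875*1788633/27 = 2348356 - 1*2665843784093875/3 = 2348356 - 2665843784093875/3 = -2665843777048807/3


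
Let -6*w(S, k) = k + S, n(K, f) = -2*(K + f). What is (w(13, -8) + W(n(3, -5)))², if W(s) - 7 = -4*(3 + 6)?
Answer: 32041/36 ≈ 890.03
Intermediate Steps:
n(K, f) = -2*K - 2*f
w(S, k) = -S/6 - k/6 (w(S, k) = -(k + S)/6 = -(S + k)/6 = -S/6 - k/6)
W(s) = -29 (W(s) = 7 - 4*(3 + 6) = 7 - 4*9 = 7 - 36 = -29)
(w(13, -8) + W(n(3, -5)))² = ((-⅙*13 - ⅙*(-8)) - 29)² = ((-13/6 + 4/3) - 29)² = (-⅚ - 29)² = (-179/6)² = 32041/36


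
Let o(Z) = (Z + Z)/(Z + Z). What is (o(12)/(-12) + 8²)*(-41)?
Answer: -31447/12 ≈ -2620.6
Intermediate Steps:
o(Z) = 1 (o(Z) = (2*Z)/((2*Z)) = (2*Z)*(1/(2*Z)) = 1)
(o(12)/(-12) + 8²)*(-41) = (1/(-12) + 8²)*(-41) = (1*(-1/12) + 64)*(-41) = (-1/12 + 64)*(-41) = (767/12)*(-41) = -31447/12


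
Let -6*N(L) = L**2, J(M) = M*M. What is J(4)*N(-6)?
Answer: -96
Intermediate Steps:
J(M) = M**2
N(L) = -L**2/6
J(4)*N(-6) = 4**2*(-1/6*(-6)**2) = 16*(-1/6*36) = 16*(-6) = -96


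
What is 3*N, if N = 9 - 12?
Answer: -9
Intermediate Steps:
N = -3
3*N = 3*(-3) = -9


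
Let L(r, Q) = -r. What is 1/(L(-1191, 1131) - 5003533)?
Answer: -1/5002342 ≈ -1.9991e-7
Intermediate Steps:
1/(L(-1191, 1131) - 5003533) = 1/(-1*(-1191) - 5003533) = 1/(1191 - 5003533) = 1/(-5002342) = -1/5002342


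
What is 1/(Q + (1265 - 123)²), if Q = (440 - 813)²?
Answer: 1/1443293 ≈ 6.9286e-7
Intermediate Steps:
Q = 139129 (Q = (-373)² = 139129)
1/(Q + (1265 - 123)²) = 1/(139129 + (1265 - 123)²) = 1/(139129 + 1142²) = 1/(139129 + 1304164) = 1/1443293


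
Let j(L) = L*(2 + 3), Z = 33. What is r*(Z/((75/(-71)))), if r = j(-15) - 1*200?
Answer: 8591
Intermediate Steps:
j(L) = 5*L (j(L) = L*5 = 5*L)
r = -275 (r = 5*(-15) - 1*200 = -75 - 200 = -275)
r*(Z/((75/(-71)))) = -9075/(75/(-71)) = -9075/(75*(-1/71)) = -9075/(-75/71) = -9075*(-71)/75 = -275*(-781/25) = 8591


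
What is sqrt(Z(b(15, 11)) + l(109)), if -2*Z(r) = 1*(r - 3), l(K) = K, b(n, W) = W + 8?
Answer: sqrt(101) ≈ 10.050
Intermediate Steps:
b(n, W) = 8 + W
Z(r) = 3/2 - r/2 (Z(r) = -(r - 3)/2 = -(-3 + r)/2 = 3/2 - r/2)
sqrt(Z(b(15, 11)) + l(109)) = sqrt((3/2 - (8 + 11)/2) + 109) = sqrt((3/2 - 1/2*19) + 109) = sqrt((3/2 - 19/2) + 109) = sqrt(-8 + 109) = sqrt(101)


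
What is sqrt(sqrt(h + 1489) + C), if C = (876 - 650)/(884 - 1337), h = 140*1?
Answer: sqrt(-102378 + 615627*sqrt(181))/453 ≈ 6.3136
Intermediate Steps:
h = 140
C = -226/453 (C = 226/(-453) = 226*(-1/453) = -226/453 ≈ -0.49890)
sqrt(sqrt(h + 1489) + C) = sqrt(sqrt(140 + 1489) - 226/453) = sqrt(sqrt(1629) - 226/453) = sqrt(3*sqrt(181) - 226/453) = sqrt(-226/453 + 3*sqrt(181))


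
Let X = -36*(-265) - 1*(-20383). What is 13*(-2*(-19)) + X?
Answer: 30417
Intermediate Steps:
X = 29923 (X = 9540 + 20383 = 29923)
13*(-2*(-19)) + X = 13*(-2*(-19)) + 29923 = 13*38 + 29923 = 494 + 29923 = 30417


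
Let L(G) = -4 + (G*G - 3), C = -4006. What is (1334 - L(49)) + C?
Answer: -5066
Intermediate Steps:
L(G) = -7 + G² (L(G) = -4 + (G² - 3) = -4 + (-3 + G²) = -7 + G²)
(1334 - L(49)) + C = (1334 - (-7 + 49²)) - 4006 = (1334 - (-7 + 2401)) - 4006 = (1334 - 1*2394) - 4006 = (1334 - 2394) - 4006 = -1060 - 4006 = -5066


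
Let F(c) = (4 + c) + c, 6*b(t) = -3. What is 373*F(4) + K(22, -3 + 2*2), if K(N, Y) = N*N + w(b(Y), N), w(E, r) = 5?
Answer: 4965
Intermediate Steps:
b(t) = -½ (b(t) = (⅙)*(-3) = -½)
F(c) = 4 + 2*c
K(N, Y) = 5 + N² (K(N, Y) = N*N + 5 = N² + 5 = 5 + N²)
373*F(4) + K(22, -3 + 2*2) = 373*(4 + 2*4) + (5 + 22²) = 373*(4 + 8) + (5 + 484) = 373*12 + 489 = 4476 + 489 = 4965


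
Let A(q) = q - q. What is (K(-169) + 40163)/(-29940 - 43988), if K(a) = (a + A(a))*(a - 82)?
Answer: -41291/36964 ≈ -1.1171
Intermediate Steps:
A(q) = 0
K(a) = a*(-82 + a) (K(a) = (a + 0)*(a - 82) = a*(-82 + a))
(K(-169) + 40163)/(-29940 - 43988) = (-169*(-82 - 169) + 40163)/(-29940 - 43988) = (-169*(-251) + 40163)/(-73928) = (42419 + 40163)*(-1/73928) = 82582*(-1/73928) = -41291/36964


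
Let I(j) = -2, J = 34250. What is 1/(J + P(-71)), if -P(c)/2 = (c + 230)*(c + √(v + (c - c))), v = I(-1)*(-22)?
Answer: 14207/806243032 + 159*√11/806243032 ≈ 1.8275e-5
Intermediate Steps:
v = 44 (v = -2*(-22) = 44)
P(c) = -2*(230 + c)*(c + 2*√11) (P(c) = -2*(c + 230)*(c + √(44 + (c - c))) = -2*(230 + c)*(c + √(44 + 0)) = -2*(230 + c)*(c + √44) = -2*(230 + c)*(c + 2*√11))
1/(J + P(-71)) = 1/(34250 + (-920*√11 - 460*(-71) - 2*(-71)² - 4*(-71)*√11)) = 1/(34250 + (-920*√11 + 32660 - 2*5041 + 284*√11)) = 1/(34250 + (-920*√11 + 32660 - 10082 + 284*√11)) = 1/(34250 + (22578 - 636*√11)) = 1/(56828 - 636*√11)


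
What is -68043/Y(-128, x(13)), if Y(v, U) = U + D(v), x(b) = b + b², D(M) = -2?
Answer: -22681/60 ≈ -378.02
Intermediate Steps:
Y(v, U) = -2 + U (Y(v, U) = U - 2 = -2 + U)
-68043/Y(-128, x(13)) = -68043/(-2 + 13*(1 + 13)) = -68043/(-2 + 13*14) = -68043/(-2 + 182) = -68043/180 = -68043*1/180 = -22681/60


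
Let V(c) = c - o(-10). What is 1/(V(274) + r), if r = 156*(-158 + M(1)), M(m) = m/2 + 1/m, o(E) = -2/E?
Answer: -5/120701 ≈ -4.1425e-5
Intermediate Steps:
M(m) = 1/m + m/2 (M(m) = m*(1/2) + 1/m = m/2 + 1/m = 1/m + m/2)
r = -24414 (r = 156*(-158 + (1/1 + (1/2)*1)) = 156*(-158 + (1 + 1/2)) = 156*(-158 + 3/2) = 156*(-313/2) = -24414)
V(c) = -1/5 + c (V(c) = c - (-2)/(-10) = c - (-2)*(-1)/10 = c - 1*1/5 = c - 1/5 = -1/5 + c)
1/(V(274) + r) = 1/((-1/5 + 274) - 24414) = 1/(1369/5 - 24414) = 1/(-120701/5) = -5/120701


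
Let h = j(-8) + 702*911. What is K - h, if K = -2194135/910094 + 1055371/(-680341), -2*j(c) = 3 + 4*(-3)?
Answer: -197990400974146170/309587131027 ≈ -6.3953e+5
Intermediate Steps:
j(c) = 9/2 (j(c) = -(3 + 4*(-3))/2 = -(3 - 12)/2 = -½*(-9) = 9/2)
K = -2453246814909/619174262054 (K = -2194135*1/910094 + 1055371*(-1/680341) = -2194135/910094 - 1055371/680341 = -2453246814909/619174262054 ≈ -3.9621)
h = 1279053/2 (h = 9/2 + 702*911 = 9/2 + 639522 = 1279053/2 ≈ 6.3953e+5)
K - h = -2453246814909/619174262054 - 1*1279053/2 = -2453246814909/619174262054 - 1279053/2 = -197990400974146170/309587131027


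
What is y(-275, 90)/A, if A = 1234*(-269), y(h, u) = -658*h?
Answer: -90475/165973 ≈ -0.54512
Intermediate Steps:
A = -331946
y(-275, 90)/A = -658*(-275)/(-331946) = 180950*(-1/331946) = -90475/165973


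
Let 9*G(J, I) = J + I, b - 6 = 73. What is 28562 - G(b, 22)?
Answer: 256957/9 ≈ 28551.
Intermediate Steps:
b = 79 (b = 6 + 73 = 79)
G(J, I) = I/9 + J/9 (G(J, I) = (J + I)/9 = (I + J)/9 = I/9 + J/9)
28562 - G(b, 22) = 28562 - ((⅑)*22 + (⅑)*79) = 28562 - (22/9 + 79/9) = 28562 - 1*101/9 = 28562 - 101/9 = 256957/9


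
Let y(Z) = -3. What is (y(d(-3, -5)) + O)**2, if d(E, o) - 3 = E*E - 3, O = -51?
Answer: 2916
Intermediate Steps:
d(E, o) = E**2 (d(E, o) = 3 + (E*E - 3) = 3 + (E**2 - 3) = 3 + (-3 + E**2) = E**2)
(y(d(-3, -5)) + O)**2 = (-3 - 51)**2 = (-54)**2 = 2916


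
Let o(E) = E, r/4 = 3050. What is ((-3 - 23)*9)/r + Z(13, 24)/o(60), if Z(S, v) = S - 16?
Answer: -211/3050 ≈ -0.069180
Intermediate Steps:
r = 12200 (r = 4*3050 = 12200)
Z(S, v) = -16 + S
((-3 - 23)*9)/r + Z(13, 24)/o(60) = ((-3 - 23)*9)/12200 + (-16 + 13)/60 = -26*9*(1/12200) - 3*1/60 = -234*1/12200 - 1/20 = -117/6100 - 1/20 = -211/3050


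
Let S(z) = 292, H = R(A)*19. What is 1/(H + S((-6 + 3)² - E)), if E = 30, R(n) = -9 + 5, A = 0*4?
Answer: 1/216 ≈ 0.0046296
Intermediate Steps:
A = 0
R(n) = -4
H = -76 (H = -4*19 = -76)
1/(H + S((-6 + 3)² - E)) = 1/(-76 + 292) = 1/216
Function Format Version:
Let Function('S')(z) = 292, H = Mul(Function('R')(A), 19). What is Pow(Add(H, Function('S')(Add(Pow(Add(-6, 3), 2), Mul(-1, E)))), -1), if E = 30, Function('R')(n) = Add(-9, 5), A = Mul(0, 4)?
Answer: Rational(1, 216) ≈ 0.0046296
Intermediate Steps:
A = 0
Function('R')(n) = -4
H = -76 (H = Mul(-4, 19) = -76)
Pow(Add(H, Function('S')(Add(Pow(Add(-6, 3), 2), Mul(-1, E)))), -1) = Pow(Add(-76, 292), -1) = Pow(216, -1) = Rational(1, 216)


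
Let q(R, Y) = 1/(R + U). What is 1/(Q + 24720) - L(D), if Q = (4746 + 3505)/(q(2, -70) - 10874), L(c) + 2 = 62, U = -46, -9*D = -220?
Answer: -709625161303/11827093996 ≈ -60.000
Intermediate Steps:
D = 220/9 (D = -⅑*(-220) = 220/9 ≈ 24.444)
L(c) = 60 (L(c) = -2 + 62 = 60)
q(R, Y) = 1/(-46 + R) (q(R, Y) = 1/(R - 46) = 1/(-46 + R))
Q = -363044/478457 (Q = (4746 + 3505)/(1/(-46 + 2) - 10874) = 8251/(1/(-44) - 10874) = 8251/(-1/44 - 10874) = 8251/(-478457/44) = 8251*(-44/478457) = -363044/478457 ≈ -0.75878)
1/(Q + 24720) - L(D) = 1/(-363044/478457 + 24720) - 1*60 = 1/(11827093996/478457) - 60 = 478457/11827093996 - 60 = -709625161303/11827093996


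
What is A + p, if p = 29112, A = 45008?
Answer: 74120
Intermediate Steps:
A + p = 45008 + 29112 = 74120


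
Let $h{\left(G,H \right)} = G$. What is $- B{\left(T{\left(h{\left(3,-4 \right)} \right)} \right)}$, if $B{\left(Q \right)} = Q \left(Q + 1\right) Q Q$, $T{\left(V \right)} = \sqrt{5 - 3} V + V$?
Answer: $-1566 - 1107 \sqrt{2} \approx -3131.5$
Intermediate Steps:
$T{\left(V \right)} = V + V \sqrt{2}$ ($T{\left(V \right)} = \sqrt{2} V + V = V \sqrt{2} + V = V + V \sqrt{2}$)
$B{\left(Q \right)} = Q^{3} \left(1 + Q\right)$ ($B{\left(Q \right)} = Q \left(1 + Q\right) Q Q = Q^{2} \left(1 + Q\right) Q = Q^{3} \left(1 + Q\right)$)
$- B{\left(T{\left(h{\left(3,-4 \right)} \right)} \right)} = - \left(3 \left(1 + \sqrt{2}\right)\right)^{3} \left(1 + 3 \left(1 + \sqrt{2}\right)\right) = - \left(3 + 3 \sqrt{2}\right)^{3} \left(1 + \left(3 + 3 \sqrt{2}\right)\right) = - \left(3 + 3 \sqrt{2}\right)^{3} \left(4 + 3 \sqrt{2}\right)$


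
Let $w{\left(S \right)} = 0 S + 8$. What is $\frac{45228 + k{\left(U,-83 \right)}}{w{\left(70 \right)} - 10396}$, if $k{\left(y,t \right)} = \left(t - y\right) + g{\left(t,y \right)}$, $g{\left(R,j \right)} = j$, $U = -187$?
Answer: $- \frac{45145}{10388} \approx -4.3459$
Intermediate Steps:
$k{\left(y,t \right)} = t$ ($k{\left(y,t \right)} = \left(t - y\right) + y = t$)
$w{\left(S \right)} = 8$ ($w{\left(S \right)} = 0 + 8 = 8$)
$\frac{45228 + k{\left(U,-83 \right)}}{w{\left(70 \right)} - 10396} = \frac{45228 - 83}{8 - 10396} = \frac{45145}{-10388} = 45145 \left(- \frac{1}{10388}\right) = - \frac{45145}{10388}$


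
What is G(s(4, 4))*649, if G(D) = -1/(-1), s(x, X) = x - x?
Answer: 649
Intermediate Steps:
s(x, X) = 0
G(D) = 1 (G(D) = -1*(-1) = 1)
G(s(4, 4))*649 = 1*649 = 649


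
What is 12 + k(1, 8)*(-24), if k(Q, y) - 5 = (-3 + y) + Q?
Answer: -252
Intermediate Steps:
k(Q, y) = 2 + Q + y (k(Q, y) = 5 + ((-3 + y) + Q) = 5 + (-3 + Q + y) = 2 + Q + y)
12 + k(1, 8)*(-24) = 12 + (2 + 1 + 8)*(-24) = 12 + 11*(-24) = 12 - 264 = -252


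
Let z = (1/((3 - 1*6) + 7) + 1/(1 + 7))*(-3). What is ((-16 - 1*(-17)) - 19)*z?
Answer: 81/4 ≈ 20.250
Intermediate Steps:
z = -9/8 (z = (1/((3 - 6) + 7) + 1/8)*(-3) = (1/(-3 + 7) + 1/8)*(-3) = (1/4 + 1/8)*(-3) = (3/8)*(-3) = -9/8 ≈ -1.1250)
((-16 - 1*(-17)) - 19)*z = ((-16 - 1*(-17)) - 19)*(-9/8) = ((-16 + 17) - 19)*(-9/8) = (1 - 19)*(-9/8) = -18*(-9/8) = 81/4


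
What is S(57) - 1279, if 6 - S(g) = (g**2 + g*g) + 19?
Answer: -7790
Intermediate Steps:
S(g) = -13 - 2*g**2 (S(g) = 6 - ((g**2 + g*g) + 19) = 6 - ((g**2 + g**2) + 19) = 6 - (2*g**2 + 19) = 6 - (19 + 2*g**2) = 6 + (-19 - 2*g**2) = -13 - 2*g**2)
S(57) - 1279 = (-13 - 2*57**2) - 1279 = (-13 - 2*3249) - 1279 = (-13 - 6498) - 1279 = -6511 - 1279 = -7790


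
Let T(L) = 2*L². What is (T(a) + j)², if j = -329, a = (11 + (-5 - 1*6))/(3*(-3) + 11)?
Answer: 108241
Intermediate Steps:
a = 0 (a = (11 + (-5 - 6))/(-9 + 11) = (11 - 11)/2 = 0*(½) = 0)
(T(a) + j)² = (2*0² - 329)² = (2*0 - 329)² = (0 - 329)² = (-329)² = 108241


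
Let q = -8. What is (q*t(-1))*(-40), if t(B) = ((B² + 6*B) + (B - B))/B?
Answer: 1600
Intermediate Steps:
t(B) = (B² + 6*B)/B (t(B) = ((B² + 6*B) + 0)/B = (B² + 6*B)/B)
(q*t(-1))*(-40) = -8*(6 - 1)*(-40) = -8*5*(-40) = -40*(-40) = 1600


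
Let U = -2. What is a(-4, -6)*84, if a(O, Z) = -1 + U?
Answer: -252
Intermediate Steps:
a(O, Z) = -3 (a(O, Z) = -1 - 2 = -3)
a(-4, -6)*84 = -3*84 = -252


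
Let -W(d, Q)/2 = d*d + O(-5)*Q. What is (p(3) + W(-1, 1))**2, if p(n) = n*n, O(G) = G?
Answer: 289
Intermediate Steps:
W(d, Q) = -2*d**2 + 10*Q (W(d, Q) = -2*(d*d - 5*Q) = -2*(d**2 - 5*Q) = -2*d**2 + 10*Q)
p(n) = n**2
(p(3) + W(-1, 1))**2 = (3**2 + (-2*(-1)**2 + 10*1))**2 = (9 + (-2*1 + 10))**2 = (9 + (-2 + 10))**2 = (9 + 8)**2 = 17**2 = 289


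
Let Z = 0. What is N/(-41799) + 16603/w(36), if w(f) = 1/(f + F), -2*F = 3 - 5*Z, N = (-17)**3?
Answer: 47885236819/83598 ≈ 5.7280e+5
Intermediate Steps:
N = -4913
F = -3/2 (F = -(3 - 5*0)/2 = -(3 + 0)/2 = -1/2*3 = -3/2 ≈ -1.5000)
w(f) = 1/(-3/2 + f) (w(f) = 1/(f - 3/2) = 1/(-3/2 + f))
N/(-41799) + 16603/w(36) = -4913/(-41799) + 16603/((2/(-3 + 2*36))) = -4913*(-1/41799) + 16603/((2/(-3 + 72))) = 4913/41799 + 16603/((2/69)) = 4913/41799 + 16603/((2*(1/69))) = 4913/41799 + 16603/(2/69) = 4913/41799 + 16603*(69/2) = 4913/41799 + 1145607/2 = 47885236819/83598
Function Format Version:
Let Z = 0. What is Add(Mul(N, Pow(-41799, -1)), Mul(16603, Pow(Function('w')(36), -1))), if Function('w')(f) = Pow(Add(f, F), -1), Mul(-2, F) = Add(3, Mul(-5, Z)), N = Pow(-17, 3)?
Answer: Rational(47885236819, 83598) ≈ 5.7280e+5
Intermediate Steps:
N = -4913
F = Rational(-3, 2) (F = Mul(Rational(-1, 2), Add(3, Mul(-5, 0))) = Mul(Rational(-1, 2), Add(3, 0)) = Mul(Rational(-1, 2), 3) = Rational(-3, 2) ≈ -1.5000)
Function('w')(f) = Pow(Add(Rational(-3, 2), f), -1) (Function('w')(f) = Pow(Add(f, Rational(-3, 2)), -1) = Pow(Add(Rational(-3, 2), f), -1))
Add(Mul(N, Pow(-41799, -1)), Mul(16603, Pow(Function('w')(36), -1))) = Add(Mul(-4913, Pow(-41799, -1)), Mul(16603, Pow(Mul(2, Pow(Add(-3, Mul(2, 36)), -1)), -1))) = Add(Mul(-4913, Rational(-1, 41799)), Mul(16603, Pow(Mul(2, Pow(Add(-3, 72), -1)), -1))) = Add(Rational(4913, 41799), Mul(16603, Pow(Mul(2, Pow(69, -1)), -1))) = Add(Rational(4913, 41799), Mul(16603, Pow(Mul(2, Rational(1, 69)), -1))) = Add(Rational(4913, 41799), Mul(16603, Pow(Rational(2, 69), -1))) = Add(Rational(4913, 41799), Mul(16603, Rational(69, 2))) = Add(Rational(4913, 41799), Rational(1145607, 2)) = Rational(47885236819, 83598)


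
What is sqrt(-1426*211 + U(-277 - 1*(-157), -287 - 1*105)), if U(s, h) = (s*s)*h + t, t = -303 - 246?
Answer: I*sqrt(5946235) ≈ 2438.5*I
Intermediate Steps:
t = -549
U(s, h) = -549 + h*s**2 (U(s, h) = (s*s)*h - 549 = s**2*h - 549 = h*s**2 - 549 = -549 + h*s**2)
sqrt(-1426*211 + U(-277 - 1*(-157), -287 - 1*105)) = sqrt(-1426*211 + (-549 + (-287 - 1*105)*(-277 - 1*(-157))**2)) = sqrt(-300886 + (-549 + (-287 - 105)*(-277 + 157)**2)) = sqrt(-300886 + (-549 - 392*(-120)**2)) = sqrt(-300886 + (-549 - 392*14400)) = sqrt(-300886 + (-549 - 5644800)) = sqrt(-300886 - 5645349) = sqrt(-5946235) = I*sqrt(5946235)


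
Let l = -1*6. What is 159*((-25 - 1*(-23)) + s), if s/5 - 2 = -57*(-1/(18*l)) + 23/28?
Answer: 63229/42 ≈ 1505.5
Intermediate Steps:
l = -6
s = 1445/126 (s = 10 + 5*(-57/(-6*(-3)*6) + 23/28) = 10 + 5*(-57/(18*6) + 23*(1/28)) = 10 + 5*(-57/108 + 23/28) = 10 + 5*(-57*1/108 + 23/28) = 10 + 5*(-19/36 + 23/28) = 10 + 5*(37/126) = 10 + 185/126 = 1445/126 ≈ 11.468)
159*((-25 - 1*(-23)) + s) = 159*((-25 - 1*(-23)) + 1445/126) = 159*((-25 + 23) + 1445/126) = 159*(-2 + 1445/126) = 159*(1193/126) = 63229/42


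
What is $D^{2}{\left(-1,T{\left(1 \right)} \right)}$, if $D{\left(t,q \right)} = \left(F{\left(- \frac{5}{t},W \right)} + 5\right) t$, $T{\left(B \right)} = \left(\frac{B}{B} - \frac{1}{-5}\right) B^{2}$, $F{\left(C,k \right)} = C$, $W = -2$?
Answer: $100$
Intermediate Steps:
$T{\left(B \right)} = \frac{6 B^{2}}{5}$ ($T{\left(B \right)} = \left(1 - - \frac{1}{5}\right) B^{2} = \left(1 + \frac{1}{5}\right) B^{2} = \frac{6 B^{2}}{5}$)
$D{\left(t,q \right)} = t \left(5 - \frac{5}{t}\right)$ ($D{\left(t,q \right)} = \left(- \frac{5}{t} + 5\right) t = \left(5 - \frac{5}{t}\right) t = t \left(5 - \frac{5}{t}\right)$)
$D^{2}{\left(-1,T{\left(1 \right)} \right)} = \left(-5 + 5 \left(-1\right)\right)^{2} = \left(-5 - 5\right)^{2} = \left(-10\right)^{2} = 100$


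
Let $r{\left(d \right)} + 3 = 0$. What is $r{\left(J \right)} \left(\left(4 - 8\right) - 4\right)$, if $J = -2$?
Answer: $24$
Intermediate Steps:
$r{\left(d \right)} = -3$ ($r{\left(d \right)} = -3 + 0 = -3$)
$r{\left(J \right)} \left(\left(4 - 8\right) - 4\right) = - 3 \left(\left(4 - 8\right) - 4\right) = - 3 \left(-4 - 4\right) = \left(-3\right) \left(-8\right) = 24$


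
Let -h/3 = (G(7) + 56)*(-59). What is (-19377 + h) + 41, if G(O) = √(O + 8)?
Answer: -9424 + 177*√15 ≈ -8738.5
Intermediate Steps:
G(O) = √(8 + O)
h = 9912 + 177*√15 (h = -3*(√(8 + 7) + 56)*(-59) = -3*(√15 + 56)*(-59) = -3*(56 + √15)*(-59) = -3*(-3304 - 59*√15) = 9912 + 177*√15 ≈ 10598.)
(-19377 + h) + 41 = (-19377 + (9912 + 177*√15)) + 41 = (-9465 + 177*√15) + 41 = -9424 + 177*√15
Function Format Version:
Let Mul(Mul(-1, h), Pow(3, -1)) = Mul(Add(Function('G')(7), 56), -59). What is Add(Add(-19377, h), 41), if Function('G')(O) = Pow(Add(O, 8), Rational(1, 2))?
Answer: Add(-9424, Mul(177, Pow(15, Rational(1, 2)))) ≈ -8738.5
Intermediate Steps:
Function('G')(O) = Pow(Add(8, O), Rational(1, 2))
h = Add(9912, Mul(177, Pow(15, Rational(1, 2)))) (h = Mul(-3, Mul(Add(Pow(Add(8, 7), Rational(1, 2)), 56), -59)) = Mul(-3, Mul(Add(Pow(15, Rational(1, 2)), 56), -59)) = Mul(-3, Mul(Add(56, Pow(15, Rational(1, 2))), -59)) = Mul(-3, Add(-3304, Mul(-59, Pow(15, Rational(1, 2))))) = Add(9912, Mul(177, Pow(15, Rational(1, 2)))) ≈ 10598.)
Add(Add(-19377, h), 41) = Add(Add(-19377, Add(9912, Mul(177, Pow(15, Rational(1, 2))))), 41) = Add(Add(-9465, Mul(177, Pow(15, Rational(1, 2)))), 41) = Add(-9424, Mul(177, Pow(15, Rational(1, 2))))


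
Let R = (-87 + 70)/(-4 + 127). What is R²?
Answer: 289/15129 ≈ 0.019102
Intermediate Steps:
R = -17/123 ≈ -0.13821
R² = (-17/123)² = 289/15129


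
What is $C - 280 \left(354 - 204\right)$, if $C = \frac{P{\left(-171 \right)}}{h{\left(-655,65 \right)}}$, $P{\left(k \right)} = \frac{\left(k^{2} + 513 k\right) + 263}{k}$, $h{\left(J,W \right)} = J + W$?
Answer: $- \frac{4237438219}{100890} \approx -42001.0$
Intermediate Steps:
$P{\left(k \right)} = \frac{263 + k^{2} + 513 k}{k}$
$C = - \frac{58219}{100890}$ ($C = \frac{513 - 171 + \frac{263}{-171}}{-655 + 65} = \frac{513 - 171 + 263 \left(- \frac{1}{171}\right)}{-590} = \left(513 - 171 - \frac{263}{171}\right) \left(- \frac{1}{590}\right) = \frac{58219}{171} \left(- \frac{1}{590}\right) = - \frac{58219}{100890} \approx -0.57705$)
$C - 280 \left(354 - 204\right) = - \frac{58219}{100890} - 280 \left(354 - 204\right) = - \frac{58219}{100890} - 280 \cdot 150 = - \frac{58219}{100890} - 42000 = - \frac{4237438219}{100890}$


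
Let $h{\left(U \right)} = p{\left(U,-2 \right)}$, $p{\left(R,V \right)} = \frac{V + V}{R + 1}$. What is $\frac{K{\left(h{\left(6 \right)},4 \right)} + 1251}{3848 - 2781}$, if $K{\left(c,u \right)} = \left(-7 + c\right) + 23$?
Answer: $\frac{8865}{7469} \approx 1.1869$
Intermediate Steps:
$p{\left(R,V \right)} = \frac{2 V}{1 + R}$
$h{\left(U \right)} = - \frac{4}{1 + U}$ ($h{\left(U \right)} = 2 \left(-2\right) \frac{1}{1 + U} = - \frac{4}{1 + U}$)
$K{\left(c,u \right)} = 16 + c$
$\frac{K{\left(h{\left(6 \right)},4 \right)} + 1251}{3848 - 2781} = \frac{\left(16 - \frac{4}{1 + 6}\right) + 1251}{3848 - 2781} = \frac{\left(16 - \frac{4}{7}\right) + 1251}{1067} = \left(\left(16 - \frac{4}{7}\right) + 1251\right) \frac{1}{1067} = \left(\frac{108}{7} + 1251\right) \frac{1}{1067} = \frac{8865}{7} \cdot \frac{1}{1067} = \frac{8865}{7469}$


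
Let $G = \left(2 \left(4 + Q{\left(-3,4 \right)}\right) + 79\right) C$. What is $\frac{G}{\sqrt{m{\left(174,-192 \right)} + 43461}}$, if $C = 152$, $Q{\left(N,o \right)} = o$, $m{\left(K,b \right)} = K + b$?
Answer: $\frac{14440 \sqrt{4827}}{14481} \approx 69.28$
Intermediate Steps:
$G = 14440$ ($G = \left(2 \left(4 + 4\right) + 79\right) 152 = \left(2 \cdot 8 + 79\right) 152 = \left(16 + 79\right) 152 = 95 \cdot 152 = 14440$)
$\frac{G}{\sqrt{m{\left(174,-192 \right)} + 43461}} = \frac{14440}{\sqrt{\left(174 - 192\right) + 43461}} = \frac{14440}{\sqrt{-18 + 43461}} = \frac{14440}{\sqrt{43443}} = \frac{14440}{3 \sqrt{4827}} = 14440 \frac{\sqrt{4827}}{14481} = \frac{14440 \sqrt{4827}}{14481}$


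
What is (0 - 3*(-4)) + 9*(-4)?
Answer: -24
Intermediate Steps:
(0 - 3*(-4)) + 9*(-4) = (0 + 12) - 36 = 12 - 36 = -24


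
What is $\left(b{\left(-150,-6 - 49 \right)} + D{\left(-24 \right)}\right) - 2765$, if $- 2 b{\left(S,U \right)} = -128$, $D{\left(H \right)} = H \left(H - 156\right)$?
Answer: $1619$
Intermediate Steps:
$D{\left(H \right)} = H \left(-156 + H\right)$
$b{\left(S,U \right)} = 64$ ($b{\left(S,U \right)} = \left(- \frac{1}{2}\right) \left(-128\right) = 64$)
$\left(b{\left(-150,-6 - 49 \right)} + D{\left(-24 \right)}\right) - 2765 = \left(64 - 24 \left(-156 - 24\right)\right) - 2765 = \left(64 - -4320\right) - 2765 = \left(64 + 4320\right) - 2765 = 4384 - 2765 = 1619$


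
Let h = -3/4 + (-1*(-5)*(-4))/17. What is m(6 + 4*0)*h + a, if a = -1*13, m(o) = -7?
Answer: 33/68 ≈ 0.48529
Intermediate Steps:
a = -13
h = -131/68 (h = -3*¼ + (5*(-4))*(1/17) = -¾ - 20*1/17 = -¾ - 20/17 = -131/68 ≈ -1.9265)
m(6 + 4*0)*h + a = -7*(-131/68) - 13 = 917/68 - 13 = 33/68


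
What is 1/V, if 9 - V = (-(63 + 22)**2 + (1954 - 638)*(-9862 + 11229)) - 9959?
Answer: -1/1781779 ≈ -5.6124e-7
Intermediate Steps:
V = -1781779 (V = 9 - ((-(63 + 22)**2 + (1954 - 638)*(-9862 + 11229)) - 9959) = 9 - ((-1*85**2 + 1316*1367) - 9959) = 9 - ((-1*7225 + 1798972) - 9959) = 9 - ((-7225 + 1798972) - 9959) = 9 - (1791747 - 9959) = 9 - 1*1781788 = 9 - 1781788 = -1781779)
1/V = 1/(-1781779) = -1/1781779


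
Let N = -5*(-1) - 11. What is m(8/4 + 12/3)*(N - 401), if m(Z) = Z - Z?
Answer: 0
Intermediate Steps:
m(Z) = 0
N = -6 (N = 5 - 11 = -6)
m(8/4 + 12/3)*(N - 401) = 0*(-6 - 401) = 0*(-407) = 0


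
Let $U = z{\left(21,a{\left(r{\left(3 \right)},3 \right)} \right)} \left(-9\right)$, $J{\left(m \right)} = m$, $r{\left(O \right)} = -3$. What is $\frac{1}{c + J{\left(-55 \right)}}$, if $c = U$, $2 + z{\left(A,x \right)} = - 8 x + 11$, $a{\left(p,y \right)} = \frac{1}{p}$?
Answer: $- \frac{1}{160} \approx -0.00625$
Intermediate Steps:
$z{\left(A,x \right)} = 9 - 8 x$ ($z{\left(A,x \right)} = -2 - \left(-11 + 8 x\right) = 9 - 8 x$)
$U = -105$ ($U = \left(9 - \frac{8}{-3}\right) \left(-9\right) = \left(9 - - \frac{8}{3}\right) \left(-9\right) = \left(9 + \frac{8}{3}\right) \left(-9\right) = \frac{35}{3} \left(-9\right) = -105$)
$c = -105$
$\frac{1}{c + J{\left(-55 \right)}} = \frac{1}{-105 - 55} = \frac{1}{-160} = - \frac{1}{160}$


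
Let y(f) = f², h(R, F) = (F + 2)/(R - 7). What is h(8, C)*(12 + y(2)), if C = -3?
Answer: -16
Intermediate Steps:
h(R, F) = (2 + F)/(-7 + R)
h(8, C)*(12 + y(2)) = ((2 - 3)/(-7 + 8))*(12 + 2²) = (-1/1)*(12 + 4) = (1*(-1))*16 = -1*16 = -16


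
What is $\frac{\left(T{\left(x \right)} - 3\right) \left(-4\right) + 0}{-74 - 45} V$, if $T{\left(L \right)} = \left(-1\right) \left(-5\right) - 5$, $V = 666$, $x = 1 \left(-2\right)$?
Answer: $- \frac{7992}{119} \approx -67.16$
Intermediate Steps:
$x = -2$
$T{\left(L \right)} = 0$ ($T{\left(L \right)} = 5 - 5 = 0$)
$\frac{\left(T{\left(x \right)} - 3\right) \left(-4\right) + 0}{-74 - 45} V = \frac{\left(0 - 3\right) \left(-4\right) + 0}{-74 - 45} \cdot 666 = \frac{\left(-3\right) \left(-4\right) + 0}{-119} \cdot 666 = \left(12 + 0\right) \left(- \frac{1}{119}\right) 666 = 12 \left(- \frac{1}{119}\right) 666 = \left(- \frac{12}{119}\right) 666 = - \frac{7992}{119}$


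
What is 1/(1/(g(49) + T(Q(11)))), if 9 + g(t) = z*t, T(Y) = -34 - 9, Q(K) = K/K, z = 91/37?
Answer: 2535/37 ≈ 68.514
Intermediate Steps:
z = 91/37 (z = 91*(1/37) = 91/37 ≈ 2.4595)
Q(K) = 1
T(Y) = -43
g(t) = -9 + 91*t/37
1/(1/(g(49) + T(Q(11)))) = 1/(1/((-9 + (91/37)*49) - 43)) = 1/(1/((-9 + 4459/37) - 43)) = 1/(1/(4126/37 - 43)) = 1/(1/(2535/37)) = 1/(37/2535) = 2535/37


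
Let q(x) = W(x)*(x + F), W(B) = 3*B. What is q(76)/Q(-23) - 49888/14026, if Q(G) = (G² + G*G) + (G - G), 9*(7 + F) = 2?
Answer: 126439634/11129631 ≈ 11.361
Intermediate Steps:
F = -61/9 (F = -7 + (⅑)*2 = -7 + 2/9 = -61/9 ≈ -6.7778)
q(x) = 3*x*(-61/9 + x) (q(x) = (3*x)*(x - 61/9) = (3*x)*(-61/9 + x) = 3*x*(-61/9 + x))
Q(G) = 2*G² (Q(G) = (G² + G²) + 0 = 2*G² + 0 = 2*G²)
q(76)/Q(-23) - 49888/14026 = ((⅓)*76*(-61 + 9*76))/((2*(-23)²)) - 49888/14026 = ((⅓)*76*(-61 + 684))/((2*529)) - 49888*1/14026 = ((⅓)*76*623)/1058 - 24944/7013 = (47348/3)*(1/1058) - 24944/7013 = 23674/1587 - 24944/7013 = 126439634/11129631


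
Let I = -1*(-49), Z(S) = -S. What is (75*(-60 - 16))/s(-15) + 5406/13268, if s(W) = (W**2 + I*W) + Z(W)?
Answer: 2610119/218922 ≈ 11.923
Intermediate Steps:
I = 49
s(W) = W**2 + 48*W (s(W) = (W**2 + 49*W) - W = W**2 + 48*W)
(75*(-60 - 16))/s(-15) + 5406/13268 = (75*(-60 - 16))/((-15*(48 - 15))) + 5406/13268 = (75*(-76))/((-15*33)) + 5406*(1/13268) = -5700/(-495) + 2703/6634 = -5700*(-1/495) + 2703/6634 = 380/33 + 2703/6634 = 2610119/218922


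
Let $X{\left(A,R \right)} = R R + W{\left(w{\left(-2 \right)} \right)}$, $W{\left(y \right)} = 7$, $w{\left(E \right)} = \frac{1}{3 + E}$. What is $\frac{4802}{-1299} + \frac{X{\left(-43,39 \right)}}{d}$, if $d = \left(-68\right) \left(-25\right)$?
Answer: $- \frac{1544632}{552075} \approx -2.7979$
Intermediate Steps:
$X{\left(A,R \right)} = 7 + R^{2}$ ($X{\left(A,R \right)} = R R + 7 = R^{2} + 7 = 7 + R^{2}$)
$d = 1700$
$\frac{4802}{-1299} + \frac{X{\left(-43,39 \right)}}{d} = \frac{4802}{-1299} + \frac{7 + 39^{2}}{1700} = 4802 \left(- \frac{1}{1299}\right) + \left(7 + 1521\right) \frac{1}{1700} = - \frac{4802}{1299} + 1528 \cdot \frac{1}{1700} = - \frac{4802}{1299} + \frac{382}{425} = - \frac{1544632}{552075}$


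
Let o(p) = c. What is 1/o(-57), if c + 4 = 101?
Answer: 1/97 ≈ 0.010309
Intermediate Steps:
c = 97 (c = -4 + 101 = 97)
o(p) = 97
1/o(-57) = 1/97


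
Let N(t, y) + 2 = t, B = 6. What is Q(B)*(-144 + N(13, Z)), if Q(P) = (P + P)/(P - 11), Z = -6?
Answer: 1596/5 ≈ 319.20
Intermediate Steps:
N(t, y) = -2 + t
Q(P) = 2*P/(-11 + P) (Q(P) = (2*P)/(-11 + P) = 2*P/(-11 + P))
Q(B)*(-144 + N(13, Z)) = (2*6/(-11 + 6))*(-144 + (-2 + 13)) = (2*6/(-5))*(-144 + 11) = (2*6*(-⅕))*(-133) = -12/5*(-133) = 1596/5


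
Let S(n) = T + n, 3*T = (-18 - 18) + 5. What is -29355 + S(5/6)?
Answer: -58729/2 ≈ -29365.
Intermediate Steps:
T = -31/3 (T = ((-18 - 18) + 5)/3 = (-36 + 5)/3 = (⅓)*(-31) = -31/3 ≈ -10.333)
S(n) = -31/3 + n
-29355 + S(5/6) = -29355 + (-31/3 + 5/6) = -29355 + (-31/3 + 5*(⅙)) = -29355 + (-31/3 + ⅚) = -29355 - 19/2 = -58729/2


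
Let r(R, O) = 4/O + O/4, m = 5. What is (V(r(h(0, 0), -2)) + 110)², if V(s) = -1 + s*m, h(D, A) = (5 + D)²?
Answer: 37249/4 ≈ 9312.3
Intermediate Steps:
r(R, O) = 4/O + O/4 (r(R, O) = 4/O + O*(¼) = 4/O + O/4)
V(s) = -1 + 5*s (V(s) = -1 + s*5 = -1 + 5*s)
(V(r(h(0, 0), -2)) + 110)² = ((-1 + 5*(4/(-2) + (¼)*(-2))) + 110)² = ((-1 + 5*(4*(-½) - ½)) + 110)² = ((-1 + 5*(-2 - ½)) + 110)² = ((-1 + 5*(-5/2)) + 110)² = ((-1 - 25/2) + 110)² = (-27/2 + 110)² = (193/2)² = 37249/4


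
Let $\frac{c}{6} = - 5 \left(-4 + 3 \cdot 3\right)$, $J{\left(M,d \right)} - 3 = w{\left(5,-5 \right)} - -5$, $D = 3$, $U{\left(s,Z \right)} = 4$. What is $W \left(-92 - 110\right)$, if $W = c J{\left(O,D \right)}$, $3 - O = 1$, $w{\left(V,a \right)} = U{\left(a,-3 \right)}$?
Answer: $363600$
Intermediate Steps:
$w{\left(V,a \right)} = 4$
$O = 2$ ($O = 3 - 1 = 2$)
$J{\left(M,d \right)} = 12$ ($J{\left(M,d \right)} = 3 + \left(4 - -5\right) = 3 + \left(4 + 5\right) = 3 + 9 = 12$)
$c = -150$ ($c = 6 \left(- 5 \left(-4 + 3 \cdot 3\right)\right) = 6 \left(- 5 \left(-4 + 9\right)\right) = 6 \left(\left(-5\right) 5\right) = 6 \left(-25\right) = -150$)
$W = -1800$ ($W = \left(-150\right) 12 = -1800$)
$W \left(-92 - 110\right) = - 1800 \left(-92 - 110\right) = \left(-1800\right) \left(-202\right) = 363600$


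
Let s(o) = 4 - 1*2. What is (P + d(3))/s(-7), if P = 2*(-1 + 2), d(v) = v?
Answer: 5/2 ≈ 2.5000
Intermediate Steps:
s(o) = 2 (s(o) = 4 - 2 = 2)
P = 2 (P = 2*1 = 2)
(P + d(3))/s(-7) = (2 + 3)/2 = (1/2)*5 = 5/2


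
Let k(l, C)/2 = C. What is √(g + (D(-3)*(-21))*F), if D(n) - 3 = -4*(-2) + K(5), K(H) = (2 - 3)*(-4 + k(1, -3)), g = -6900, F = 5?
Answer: I*√9105 ≈ 95.42*I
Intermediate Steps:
k(l, C) = 2*C
K(H) = 10 (K(H) = (2 - 3)*(-4 + 2*(-3)) = -(-4 - 6) = -1*(-10) = 10)
D(n) = 21 (D(n) = 3 + (-4*(-2) + 10) = 3 + (8 + 10) = 3 + 18 = 21)
√(g + (D(-3)*(-21))*F) = √(-6900 + (21*(-21))*5) = √(-6900 - 441*5) = √(-6900 - 2205) = √(-9105) = I*√9105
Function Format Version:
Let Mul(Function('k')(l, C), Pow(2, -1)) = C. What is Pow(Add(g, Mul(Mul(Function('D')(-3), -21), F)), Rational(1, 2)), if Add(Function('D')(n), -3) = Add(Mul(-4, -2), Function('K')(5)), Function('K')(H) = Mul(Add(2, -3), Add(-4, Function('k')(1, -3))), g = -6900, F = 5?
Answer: Mul(I, Pow(9105, Rational(1, 2))) ≈ Mul(95.420, I)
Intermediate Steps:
Function('k')(l, C) = Mul(2, C)
Function('K')(H) = 10 (Function('K')(H) = Mul(Add(2, -3), Add(-4, Mul(2, -3))) = Mul(-1, Add(-4, -6)) = Mul(-1, -10) = 10)
Function('D')(n) = 21 (Function('D')(n) = Add(3, Add(Mul(-4, -2), 10)) = Add(3, Add(8, 10)) = Add(3, 18) = 21)
Pow(Add(g, Mul(Mul(Function('D')(-3), -21), F)), Rational(1, 2)) = Pow(Add(-6900, Mul(Mul(21, -21), 5)), Rational(1, 2)) = Pow(Add(-6900, Mul(-441, 5)), Rational(1, 2)) = Pow(Add(-6900, -2205), Rational(1, 2)) = Pow(-9105, Rational(1, 2)) = Mul(I, Pow(9105, Rational(1, 2)))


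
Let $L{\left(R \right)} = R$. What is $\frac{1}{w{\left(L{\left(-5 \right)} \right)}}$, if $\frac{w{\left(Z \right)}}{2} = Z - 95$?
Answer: $- \frac{1}{200} \approx -0.005$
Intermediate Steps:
$w{\left(Z \right)} = -190 + 2 Z$ ($w{\left(Z \right)} = 2 \left(Z - 95\right) = 2 \left(-95 + Z\right) = -190 + 2 Z$)
$\frac{1}{w{\left(L{\left(-5 \right)} \right)}} = \frac{1}{-190 + 2 \left(-5\right)} = \frac{1}{-190 - 10} = \frac{1}{-200} = - \frac{1}{200}$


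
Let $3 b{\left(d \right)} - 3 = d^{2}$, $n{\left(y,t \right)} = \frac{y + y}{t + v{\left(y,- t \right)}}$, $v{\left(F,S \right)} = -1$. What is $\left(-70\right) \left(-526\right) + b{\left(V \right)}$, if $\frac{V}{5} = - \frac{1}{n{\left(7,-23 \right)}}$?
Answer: $\frac{1805429}{49} \approx 36846.0$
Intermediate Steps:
$n{\left(y,t \right)} = \frac{2 y}{-1 + t}$ ($n{\left(y,t \right)} = \frac{y + y}{t - 1} = \frac{2 y}{-1 + t}$)
$V = \frac{60}{7}$ ($V = 5 \left(- \frac{1}{2 \cdot 7 \frac{1}{-1 - 23}}\right) = 5 \left(- \frac{1}{2 \cdot 7 \frac{1}{-24}}\right) = 5 \left(- \frac{1}{2 \cdot 7 \left(- \frac{1}{24}\right)}\right) = 5 \left(- \frac{1}{- \frac{7}{12}}\right) = 5 \left(\left(-1\right) \left(- \frac{12}{7}\right)\right) = 5 \cdot \frac{12}{7} = \frac{60}{7} \approx 8.5714$)
$b{\left(d \right)} = 1 + \frac{d^{2}}{3}$
$\left(-70\right) \left(-526\right) + b{\left(V \right)} = \left(-70\right) \left(-526\right) + \left(1 + \frac{\left(\frac{60}{7}\right)^{2}}{3}\right) = 36820 + \left(1 + \frac{1}{3} \cdot \frac{3600}{49}\right) = 36820 + \left(1 + \frac{1200}{49}\right) = 36820 + \frac{1249}{49} = \frac{1805429}{49}$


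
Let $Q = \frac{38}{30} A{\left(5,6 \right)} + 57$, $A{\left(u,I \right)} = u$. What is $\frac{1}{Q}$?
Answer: $\frac{3}{190} \approx 0.015789$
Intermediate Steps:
$Q = \frac{190}{3}$ ($Q = \frac{38}{30} \cdot 5 + 57 = 38 \cdot \frac{1}{30} \cdot 5 + 57 = \frac{19}{15} \cdot 5 + 57 = \frac{19}{3} + 57 = \frac{190}{3} \approx 63.333$)
$\frac{1}{Q} = \frac{1}{\frac{190}{3}} = \frac{3}{190}$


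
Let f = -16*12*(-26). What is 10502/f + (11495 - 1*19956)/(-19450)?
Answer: 61625303/24273600 ≈ 2.5388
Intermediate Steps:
f = 4992 (f = -192*(-26) = 4992)
10502/f + (11495 - 1*19956)/(-19450) = 10502/4992 + (11495 - 1*19956)/(-19450) = 10502*(1/4992) + (11495 - 19956)*(-1/19450) = 5251/2496 - 8461*(-1/19450) = 5251/2496 + 8461/19450 = 61625303/24273600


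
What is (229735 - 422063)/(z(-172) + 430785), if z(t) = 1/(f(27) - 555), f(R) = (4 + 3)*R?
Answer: -70392048/157667309 ≈ -0.44646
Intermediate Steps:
f(R) = 7*R
z(t) = -1/366 (z(t) = 1/(7*27 - 555) = 1/(189 - 555) = 1/(-366) = -1/366)
(229735 - 422063)/(z(-172) + 430785) = (229735 - 422063)/(-1/366 + 430785) = -192328/157667309/366 = -192328*366/157667309 = -70392048/157667309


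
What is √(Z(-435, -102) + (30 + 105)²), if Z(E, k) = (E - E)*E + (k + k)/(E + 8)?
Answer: √3323033133/427 ≈ 135.00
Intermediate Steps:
Z(E, k) = 2*k/(8 + E) (Z(E, k) = 0*E + (2*k)/(8 + E) = 0 + 2*k/(8 + E) = 2*k/(8 + E))
√(Z(-435, -102) + (30 + 105)²) = √(2*(-102)/(8 - 435) + (30 + 105)²) = √(2*(-102)/(-427) + 135²) = √(2*(-102)*(-1/427) + 18225) = √(204/427 + 18225) = √(7782279/427) = √3323033133/427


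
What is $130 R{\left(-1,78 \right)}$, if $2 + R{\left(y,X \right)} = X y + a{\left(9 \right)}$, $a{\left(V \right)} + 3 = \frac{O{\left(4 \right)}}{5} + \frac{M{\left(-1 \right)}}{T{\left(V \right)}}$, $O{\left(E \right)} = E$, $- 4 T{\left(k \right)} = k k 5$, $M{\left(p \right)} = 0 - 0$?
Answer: $-10686$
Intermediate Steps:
$M{\left(p \right)} = 0$ ($M{\left(p \right)} = 0 + 0 = 0$)
$T{\left(k \right)} = - \frac{5 k^{2}}{4}$ ($T{\left(k \right)} = - \frac{k k 5}{4} = - \frac{k^{2} \cdot 5}{4} = - \frac{5 k^{2}}{4}$)
$a{\left(V \right)} = - \frac{11}{5}$ ($a{\left(V \right)} = -3 + \left(\frac{4}{5} + \frac{0}{\left(- \frac{5}{4}\right) V^{2}}\right) = -3 + \left(4 \cdot \frac{1}{5} + 0 \left(- \frac{4}{5 V^{2}}\right)\right) = -3 + \left(\frac{4}{5} + 0\right) = -3 + \frac{4}{5} = - \frac{11}{5}$)
$R{\left(y,X \right)} = - \frac{21}{5} + X y$ ($R{\left(y,X \right)} = -2 + \left(X y - \frac{11}{5}\right) = -2 + \left(- \frac{11}{5} + X y\right) = - \frac{21}{5} + X y$)
$130 R{\left(-1,78 \right)} = 130 \left(- \frac{21}{5} + 78 \left(-1\right)\right) = 130 \left(- \frac{21}{5} - 78\right) = 130 \left(- \frac{411}{5}\right) = -10686$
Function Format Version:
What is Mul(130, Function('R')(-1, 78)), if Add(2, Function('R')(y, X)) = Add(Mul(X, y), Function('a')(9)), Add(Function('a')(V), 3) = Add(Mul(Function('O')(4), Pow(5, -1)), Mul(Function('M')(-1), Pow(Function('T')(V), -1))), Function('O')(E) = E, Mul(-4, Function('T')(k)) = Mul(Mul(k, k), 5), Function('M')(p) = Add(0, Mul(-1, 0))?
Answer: -10686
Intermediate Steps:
Function('M')(p) = 0 (Function('M')(p) = Add(0, 0) = 0)
Function('T')(k) = Mul(Rational(-5, 4), Pow(k, 2)) (Function('T')(k) = Mul(Rational(-1, 4), Mul(Mul(k, k), 5)) = Mul(Rational(-1, 4), Mul(Pow(k, 2), 5)) = Mul(Rational(-1, 4), Mul(5, Pow(k, 2))) = Mul(Rational(-5, 4), Pow(k, 2)))
Function('a')(V) = Rational(-11, 5) (Function('a')(V) = Add(-3, Add(Mul(4, Pow(5, -1)), Mul(0, Pow(Mul(Rational(-5, 4), Pow(V, 2)), -1)))) = Add(-3, Add(Mul(4, Rational(1, 5)), Mul(0, Mul(Rational(-4, 5), Pow(V, -2))))) = Add(-3, Add(Rational(4, 5), 0)) = Add(-3, Rational(4, 5)) = Rational(-11, 5))
Function('R')(y, X) = Add(Rational(-21, 5), Mul(X, y)) (Function('R')(y, X) = Add(-2, Add(Mul(X, y), Rational(-11, 5))) = Add(-2, Add(Rational(-11, 5), Mul(X, y))) = Add(Rational(-21, 5), Mul(X, y)))
Mul(130, Function('R')(-1, 78)) = Mul(130, Add(Rational(-21, 5), Mul(78, -1))) = Mul(130, Add(Rational(-21, 5), -78)) = Mul(130, Rational(-411, 5)) = -10686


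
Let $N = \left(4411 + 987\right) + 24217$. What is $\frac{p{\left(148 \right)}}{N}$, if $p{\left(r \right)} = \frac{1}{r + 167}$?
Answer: $\frac{1}{9328725} \approx 1.072 \cdot 10^{-7}$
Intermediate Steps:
$p{\left(r \right)} = \frac{1}{167 + r}$
$N = 29615$ ($N = 5398 + 24217 = 29615$)
$\frac{p{\left(148 \right)}}{N} = \frac{1}{\left(167 + 148\right) 29615} = \frac{1}{315} \cdot \frac{1}{29615} = \frac{1}{9328725}$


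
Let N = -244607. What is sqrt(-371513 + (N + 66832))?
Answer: 6*I*sqrt(15258) ≈ 741.14*I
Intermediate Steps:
sqrt(-371513 + (N + 66832)) = sqrt(-371513 + (-244607 + 66832)) = sqrt(-371513 - 177775) = sqrt(-549288) = 6*I*sqrt(15258)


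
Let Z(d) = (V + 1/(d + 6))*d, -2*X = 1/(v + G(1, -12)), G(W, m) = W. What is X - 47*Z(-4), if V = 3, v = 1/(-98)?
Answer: 63777/97 ≈ 657.50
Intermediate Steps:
v = -1/98 ≈ -0.010204
X = -49/97 (X = -1/(2*(-1/98 + 1)) = -1/(2*97/98) = -½*98/97 = -49/97 ≈ -0.50515)
Z(d) = d*(3 + 1/(6 + d)) (Z(d) = (3 + 1/(d + 6))*d = (3 + 1/(6 + d))*d = d*(3 + 1/(6 + d)))
X - 47*Z(-4) = -49/97 - (-188)*(19 + 3*(-4))/(6 - 4) = -49/97 - (-188)*(19 - 12)/2 = -49/97 - (-188)*7/2 = -49/97 - 47*(-14) = -49/97 + 658 = 63777/97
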